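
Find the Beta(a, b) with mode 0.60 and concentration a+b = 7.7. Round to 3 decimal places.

Mode = (a−1)/(κ−2) with κ = a+b, so a−1 = 0.60·5.7 = 3.420.
a = 4.420; b = κ − a = 3.280.

a = 4.420, b = 3.280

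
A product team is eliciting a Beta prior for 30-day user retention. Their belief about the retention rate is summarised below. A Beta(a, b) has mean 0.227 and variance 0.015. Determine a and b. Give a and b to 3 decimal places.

By moment matching, a+b = μ(1−μ)/σ² − 1 = (0.227·0.773)/0.015 − 1 = 11.6981 − 1 = 10.6981.
Since a/(a+b) = μ, a = 0.227·10.6981 = 2.428 and b = 0.773·10.6981 = 8.270.

a = 2.428, b = 8.270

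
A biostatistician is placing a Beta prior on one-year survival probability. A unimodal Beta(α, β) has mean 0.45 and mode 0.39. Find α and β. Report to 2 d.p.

α = 1.65, β = 2.02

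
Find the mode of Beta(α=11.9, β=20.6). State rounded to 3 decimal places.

With α,β > 1, mode = (α−1)/(α+β−2) = 10.9/30.5 = 0.357.

0.357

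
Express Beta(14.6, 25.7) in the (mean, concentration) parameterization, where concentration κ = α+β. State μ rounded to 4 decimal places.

μ = 0.3623, κ = 40.3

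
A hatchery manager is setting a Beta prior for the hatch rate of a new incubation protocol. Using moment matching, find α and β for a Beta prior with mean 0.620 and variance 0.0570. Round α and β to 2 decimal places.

α = 1.94, β = 1.19

By moment matching, α+β = μ(1−μ)/σ² − 1 = (0.620·0.380)/0.0570 − 1 = 4.1333 − 1 = 3.1333.
Since α/(α+β) = μ, α = 0.620·3.1333 = 1.94 and β = 0.380·3.1333 = 1.19.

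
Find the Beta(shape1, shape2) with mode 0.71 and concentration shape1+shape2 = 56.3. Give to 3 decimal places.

Mode = (shape1−1)/(κ−2) with κ = shape1+shape2, so shape1−1 = 0.71·54.3 = 38.553.
shape1 = 39.553; shape2 = κ − shape1 = 16.747.

shape1 = 39.553, shape2 = 16.747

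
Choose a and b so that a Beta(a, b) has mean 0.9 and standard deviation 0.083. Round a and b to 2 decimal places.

Variance = 0.083² = 0.006889. The moment-matching identity a+b = μ(1−μ)/Var − 1 gives
a+b = 0.09/0.006889 − 1 = 12.0643, so a = μ·12.0643 = 10.86 and b = (1−μ)·12.0643 = 1.21.

a = 10.86, b = 1.21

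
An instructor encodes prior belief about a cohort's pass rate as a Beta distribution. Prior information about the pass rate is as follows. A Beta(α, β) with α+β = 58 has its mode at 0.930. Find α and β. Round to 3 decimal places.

For α,β>1 the mode is (α−1)/(α+β−2), so α = mode·(κ−2)+1 = 0.930×56+1 = 53.080.
And β = (1−mode)·(κ−2)+1 = 0.070×56+1 = 4.920.

α = 53.080, β = 4.920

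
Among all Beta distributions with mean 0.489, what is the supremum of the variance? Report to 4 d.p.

For fixed mean μ the Beta variance is μ(1−μ)/(α+β+1), increasing as α+β decreases.
Its least upper bound (not attained) is μ(1−μ) = 0.489·0.511 = 0.2499.

0.2499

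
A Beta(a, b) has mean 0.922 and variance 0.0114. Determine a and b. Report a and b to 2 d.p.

Write ν = a+b; then a = μν and Var = μ(1−μ)/(ν+1).
ν = μ(1−μ)/Var − 1 = 0.071916/0.0114 − 1 = 5.3084.
a = 0.922·5.3084 = 4.89, b = 0.078·5.3084 = 0.41.

a = 4.89, b = 0.41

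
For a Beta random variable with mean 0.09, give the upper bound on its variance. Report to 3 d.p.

0.082

For fixed mean μ the Beta variance is μ(1−μ)/(α+β+1), increasing as α+β decreases.
Its least upper bound (not attained) is μ(1−μ) = 0.09·0.91 = 0.082.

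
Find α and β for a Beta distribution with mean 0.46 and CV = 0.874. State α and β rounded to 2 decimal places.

α = 0.25, β = 0.29

σ = CV·μ = 0.874×0.46 = 0.40204, so σ² = 0.161636.
s+1 = μ(1−μ)/σ² = 0.2484/0.161636 = 1.5368, so s = α+β = 0.5368.
α = μs = 0.25, β = (1−μ)s = 0.29.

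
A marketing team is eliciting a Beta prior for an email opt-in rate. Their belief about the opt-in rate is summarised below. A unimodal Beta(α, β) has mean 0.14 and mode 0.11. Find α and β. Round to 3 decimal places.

α = 3.640, β = 22.360

Let s = α+β. Mean gives α = μs = 0.14s; mode gives (α−1)/(s−2) = 0.11.
Substituting: 0.14s − 1 = 0.11(s−2) = 0.11s − 0.22, so 0.03s = 0.78 and s = 26.0000.
Then α = 0.14×26.0000 = 3.640 and β = s−α = 22.360.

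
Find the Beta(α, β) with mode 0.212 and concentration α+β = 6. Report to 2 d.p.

Since the density peak of Beta(α,β) is at (α−1)/(α+β−2),
α = 1 + 0.212(6−2) = 1.85 and β = 6 − 1.85 = 4.15.

α = 1.85, β = 4.15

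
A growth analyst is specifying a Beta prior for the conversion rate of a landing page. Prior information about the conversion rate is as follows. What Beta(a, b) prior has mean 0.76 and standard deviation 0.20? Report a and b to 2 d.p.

a = 2.71, b = 0.85

σ² = 0.20² = 0.0400.
With s = a+b, Var = μ(1−μ)/(s+1), so s+1 = (0.76×0.24)/0.0400 = 4.5600 and s = 3.5600.
a = μs = 2.71, b = (1−μ)s = 0.85.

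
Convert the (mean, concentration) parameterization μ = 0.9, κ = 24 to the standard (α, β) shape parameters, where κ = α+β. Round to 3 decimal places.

α = 21.600, β = 2.400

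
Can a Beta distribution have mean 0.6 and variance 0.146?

For any Beta, Var(X) < E[X]·(1−E[X]).
Here μ(1−μ) = 0.6×0.4 = 0.24, and 0.146 < 0.24.

Yes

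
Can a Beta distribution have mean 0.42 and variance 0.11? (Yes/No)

Yes

For any Beta, Var(X) < E[X]·(1−E[X]).
Here μ(1−μ) = 0.42×0.58 = 0.2436, and 0.11 < 0.2436.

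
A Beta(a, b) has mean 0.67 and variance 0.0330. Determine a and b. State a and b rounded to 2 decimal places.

a = 3.82, b = 1.88

By moment matching, a+b = μ(1−μ)/σ² − 1 = (0.67·0.33)/0.0330 − 1 = 6.7000 − 1 = 5.7000.
Since a/(a+b) = μ, a = 0.67·5.7000 = 3.82 and b = 0.33·5.7000 = 1.88.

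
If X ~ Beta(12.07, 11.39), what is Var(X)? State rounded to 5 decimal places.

0.01021

α+β = 23.46 and αβ = 137.4773, so Var = αβ/[(α+β)²(α+β+1)] = 137.4773/13462.089336 = 0.01021.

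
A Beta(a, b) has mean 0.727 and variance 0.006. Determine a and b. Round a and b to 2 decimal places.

a = 23.32, b = 8.76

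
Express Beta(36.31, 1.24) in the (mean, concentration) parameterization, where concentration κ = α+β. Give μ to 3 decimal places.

μ = 0.967, κ = 37.55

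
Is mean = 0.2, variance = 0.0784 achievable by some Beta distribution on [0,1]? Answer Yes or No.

The Beta variance bound is σ² < μ(1−μ).
Here μ(1−μ) = 0.2×0.8 = 0.16, and 0.0784 < 0.16.

Yes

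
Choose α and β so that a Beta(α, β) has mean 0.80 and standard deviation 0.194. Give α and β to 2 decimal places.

α = 2.60, β = 0.65

First σ² = 0.037636. Setting α = μn, β = (1−μ)n with n = α+β,
μ(1−μ)/(n+1) = 0.037636 ⇒ n+1 = 0.1600/0.037636 = 4.2512 ⇒ n = 3.2512.
Hence α = 0.80×3.2512 = 2.60, β = 0.20×3.2512 = 0.65.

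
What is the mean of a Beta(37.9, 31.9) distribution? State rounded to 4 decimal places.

0.5430

E[X] = α/(α+β) = 37.9/69.8 = 0.5430.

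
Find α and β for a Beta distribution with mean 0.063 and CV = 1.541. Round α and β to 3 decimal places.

Var = (CV·μ)² = (1.541×0.063)² = 0.009425.
α+β = μ(1−μ)/Var − 1 = 0.059031/0.009425 − 1 = 5.2632.
Thus α = 0.063·5.2632 = 0.332 and β = 0.937·5.2632 = 4.932.

α = 0.332, β = 4.932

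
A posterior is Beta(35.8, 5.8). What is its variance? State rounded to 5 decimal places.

μ = 35.8/41.6 = 0.860577; Var = μ(1−μ)/(α+β+1) = 0.1199843/42.6 = 0.00282.

0.00282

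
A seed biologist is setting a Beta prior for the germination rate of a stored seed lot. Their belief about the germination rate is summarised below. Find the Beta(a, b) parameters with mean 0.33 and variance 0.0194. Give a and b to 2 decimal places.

By moment matching, a+b = μ(1−μ)/σ² − 1 = (0.33·0.67)/0.0194 − 1 = 11.3969 − 1 = 10.3969.
Since a/(a+b) = μ, a = 0.33·10.3969 = 3.43 and b = 0.67·10.3969 = 6.97.

a = 3.43, b = 6.97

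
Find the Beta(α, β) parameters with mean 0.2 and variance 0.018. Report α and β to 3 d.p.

α = 1.578, β = 6.311

By moment matching, α+β = μ(1−μ)/σ² − 1 = (0.2·0.8)/0.018 − 1 = 8.8889 − 1 = 7.8889.
Since α/(α+β) = μ, α = 0.2·7.8889 = 1.578 and β = 0.8·7.8889 = 6.311.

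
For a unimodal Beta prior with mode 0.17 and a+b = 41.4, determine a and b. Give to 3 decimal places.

a = 7.698, b = 33.702

Since the density peak of Beta(a,b) is at (a−1)/(a+b−2),
a = 1 + 0.17(41.4−2) = 7.698 and b = 41.4 − 7.698 = 33.702.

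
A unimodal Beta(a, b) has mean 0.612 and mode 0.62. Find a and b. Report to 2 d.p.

Let s = a+b. Mean gives a = μs = 0.612s; mode gives (a−1)/(s−2) = 0.62.
Substituting: 0.612s − 1 = 0.62(s−2) = 0.62s − 1.24, so -0.008s = -0.24 and s = 30.0000.
Then a = 0.612×30.0000 = 18.36 and b = s−a = 11.64.

a = 18.36, b = 11.64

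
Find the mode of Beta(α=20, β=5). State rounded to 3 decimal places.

0.826

With α,β > 1, mode = (α−1)/(α+β−2) = 19/23 = 0.826.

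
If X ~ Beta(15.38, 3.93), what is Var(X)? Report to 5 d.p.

Var = αβ/[(α+β)²(α+β+1)] = (15.38×3.93)/(19.31²×20.31) = 60.4434/7573.113591 = 0.00798.

0.00798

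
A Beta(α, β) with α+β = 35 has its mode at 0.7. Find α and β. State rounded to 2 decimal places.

α = 24.10, β = 10.90

Since the density peak of Beta(α,β) is at (α−1)/(α+β−2),
α = 1 + 0.7(35−2) = 24.10 and β = 35 − 24.10 = 10.90.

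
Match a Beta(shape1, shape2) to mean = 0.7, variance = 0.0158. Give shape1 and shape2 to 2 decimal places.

shape1 = 8.60, shape2 = 3.69

Let s = shape1+shape2. The Beta variance is μ(1−μ)/(s+1).
So s+1 = μ(1−μ)/σ² = (0.7×0.3)/0.0158 = 0.21/0.0158 = 13.2911, giving s = 12.2911.
Then shape1 = μs = 0.7×12.2911 = 8.60 and shape2 = (1−μ)s = 0.3×12.2911 = 3.69.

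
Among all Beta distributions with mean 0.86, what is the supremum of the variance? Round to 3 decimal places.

For fixed mean μ the Beta variance is μ(1−μ)/(α+β+1), increasing as α+β decreases.
Its least upper bound (not attained) is μ(1−μ) = 0.86·0.14 = 0.120.

0.120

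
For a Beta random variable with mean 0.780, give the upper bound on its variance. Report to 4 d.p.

0.1716

Var = μ(1−μ)/(α+β+1), which approaches μ(1−μ) as α+β → 0.
So the supremum is μ(1−μ) = 0.780×0.220 = 0.1716.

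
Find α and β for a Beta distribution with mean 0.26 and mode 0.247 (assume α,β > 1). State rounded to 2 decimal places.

α = 10.12, β = 28.80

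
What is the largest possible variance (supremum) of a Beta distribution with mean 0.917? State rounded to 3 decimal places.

0.076

For fixed mean μ the Beta variance is μ(1−μ)/(α+β+1), increasing as α+β decreases.
Its least upper bound (not attained) is μ(1−μ) = 0.917·0.083 = 0.076.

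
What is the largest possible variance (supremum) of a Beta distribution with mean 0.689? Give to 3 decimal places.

0.214

Var = μ(1−μ)/(α+β+1), which approaches μ(1−μ) as α+β → 0.
So the supremum is μ(1−μ) = 0.689×0.311 = 0.214.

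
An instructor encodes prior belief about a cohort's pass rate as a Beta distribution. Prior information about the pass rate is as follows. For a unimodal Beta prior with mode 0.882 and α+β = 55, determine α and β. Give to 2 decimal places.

α = 47.75, β = 7.25

Mode = (α−1)/(κ−2) with κ = α+β, so α−1 = 0.882·53 = 46.75.
α = 47.75; β = κ − α = 7.25.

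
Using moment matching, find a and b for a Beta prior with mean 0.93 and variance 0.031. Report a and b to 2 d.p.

By moment matching, a+b = μ(1−μ)/σ² − 1 = (0.93·0.07)/0.031 − 1 = 2.1000 − 1 = 1.1000.
Since a/(a+b) = μ, a = 0.93·1.1000 = 1.02 and b = 0.07·1.1000 = 0.08.

a = 1.02, b = 0.08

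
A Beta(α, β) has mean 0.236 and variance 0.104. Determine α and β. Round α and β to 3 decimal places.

α = 0.173, β = 0.561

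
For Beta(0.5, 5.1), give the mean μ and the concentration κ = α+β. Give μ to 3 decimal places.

κ = α+β = 0.5+5.1 = 5.6; μ = α/κ = 0.5/5.6 = 0.089.

μ = 0.089, κ = 5.6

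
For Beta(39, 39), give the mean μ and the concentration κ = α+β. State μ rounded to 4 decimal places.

μ = 0.5000, κ = 78

κ = α+β = 39+39 = 78; μ = α/κ = 39/78 = 0.5000.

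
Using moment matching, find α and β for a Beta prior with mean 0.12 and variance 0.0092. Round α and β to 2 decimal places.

α = 1.26, β = 9.22

Let s = α+β. The Beta variance is μ(1−μ)/(s+1).
So s+1 = μ(1−μ)/σ² = (0.12×0.88)/0.0092 = 0.1056/0.0092 = 11.4783, giving s = 10.4783.
Then α = μs = 0.12×10.4783 = 1.26 and β = (1−μ)s = 0.88×10.4783 = 9.22.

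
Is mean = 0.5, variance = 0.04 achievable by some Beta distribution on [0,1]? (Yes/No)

Yes

The Beta variance bound is σ² < μ(1−μ).
Here μ(1−μ) = 0.5×0.5 = 0.25, and 0.04 < 0.25.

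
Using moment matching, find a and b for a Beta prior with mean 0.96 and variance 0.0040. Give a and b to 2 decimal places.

Write ν = a+b; then a = μν and Var = μ(1−μ)/(ν+1).
ν = μ(1−μ)/Var − 1 = 0.0384/0.0040 − 1 = 8.6000.
a = 0.96·8.6000 = 8.26, b = 0.04·8.6000 = 0.34.

a = 8.26, b = 0.34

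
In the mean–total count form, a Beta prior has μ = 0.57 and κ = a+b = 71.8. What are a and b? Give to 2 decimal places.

a = μκ = 0.57×71.8 = 40.93 and b = (1−μ)κ = 0.43×71.8 = 30.87.

a = 40.93, b = 30.87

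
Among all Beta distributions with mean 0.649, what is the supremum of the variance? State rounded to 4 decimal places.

0.2278

Var = μ(1−μ)/(α+β+1), which approaches μ(1−μ) as α+β → 0.
So the supremum is μ(1−μ) = 0.649×0.351 = 0.2278.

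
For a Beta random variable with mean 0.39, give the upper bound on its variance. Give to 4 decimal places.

0.2379

Var = μ(1−μ)/(α+β+1), which approaches μ(1−μ) as α+β → 0.
So the supremum is μ(1−μ) = 0.39×0.61 = 0.2379.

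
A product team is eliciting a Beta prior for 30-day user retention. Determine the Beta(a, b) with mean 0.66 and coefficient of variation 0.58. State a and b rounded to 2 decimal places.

a = 0.35, b = 0.18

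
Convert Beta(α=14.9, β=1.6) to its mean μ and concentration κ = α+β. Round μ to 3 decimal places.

μ = 0.903, κ = 16.5

κ = α+β = 14.9+1.6 = 16.5; μ = α/κ = 14.9/16.5 = 0.903.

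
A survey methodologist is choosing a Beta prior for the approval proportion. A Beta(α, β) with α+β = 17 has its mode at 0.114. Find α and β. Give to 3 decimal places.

α = 2.710, β = 14.290

For α,β>1 the mode is (α−1)/(α+β−2), so α = mode·(κ−2)+1 = 0.114×15+1 = 2.710.
And β = (1−mode)·(κ−2)+1 = 0.886×15+1 = 14.290.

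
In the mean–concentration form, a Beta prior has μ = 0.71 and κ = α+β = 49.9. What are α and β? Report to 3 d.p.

Split κ in proportion μ : (1−μ): α = 0.71·49.9 = 35.429, β = 49.9 − 35.429 = 14.471.

α = 35.429, β = 14.471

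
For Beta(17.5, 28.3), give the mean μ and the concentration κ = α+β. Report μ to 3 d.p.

μ = 0.382, κ = 45.8

κ = α+β = 17.5+28.3 = 45.8; μ = α/κ = 17.5/45.8 = 0.382.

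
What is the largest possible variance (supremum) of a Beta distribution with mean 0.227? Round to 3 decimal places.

0.175

Var = μ(1−μ)/(α+β+1), which approaches μ(1−μ) as α+β → 0.
So the supremum is μ(1−μ) = 0.227×0.773 = 0.175.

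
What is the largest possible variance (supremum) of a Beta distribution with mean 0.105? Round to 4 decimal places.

For fixed mean μ the Beta variance is μ(1−μ)/(α+β+1), increasing as α+β decreases.
Its least upper bound (not attained) is μ(1−μ) = 0.105·0.895 = 0.0940.

0.0940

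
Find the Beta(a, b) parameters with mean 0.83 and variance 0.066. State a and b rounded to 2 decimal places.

Write ν = a+b; then a = μν and Var = μ(1−μ)/(ν+1).
ν = μ(1−μ)/Var − 1 = 0.1411/0.066 − 1 = 1.1379.
a = 0.83·1.1379 = 0.94, b = 0.17·1.1379 = 0.19.

a = 0.94, b = 0.19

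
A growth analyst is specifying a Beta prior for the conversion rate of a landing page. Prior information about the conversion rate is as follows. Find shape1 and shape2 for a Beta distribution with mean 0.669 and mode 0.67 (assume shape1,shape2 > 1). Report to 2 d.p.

Let s = shape1+shape2. Mean gives shape1 = μs = 0.669s; mode gives (shape1−1)/(s−2) = 0.67.
Substituting: 0.669s − 1 = 0.67(s−2) = 0.67s − 1.34, so -0.001s = -0.34 and s = 340.0000.
Then shape1 = 0.669×340.0000 = 227.46 and shape2 = s−shape1 = 112.54.

shape1 = 227.46, shape2 = 112.54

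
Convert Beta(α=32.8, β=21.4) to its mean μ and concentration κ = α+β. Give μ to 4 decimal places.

κ = α+β = 32.8+21.4 = 54.2; μ = α/κ = 32.8/54.2 = 0.6052.

μ = 0.6052, κ = 54.2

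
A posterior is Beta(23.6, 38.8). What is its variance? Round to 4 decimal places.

Var = αβ/[(α+β)²(α+β+1)] = (23.6×38.8)/(62.4²×63.4) = 915.68/246864.384 = 0.0037.

0.0037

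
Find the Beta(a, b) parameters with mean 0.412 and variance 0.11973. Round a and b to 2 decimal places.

a = 0.42, b = 0.60

Write ν = a+b; then a = μν and Var = μ(1−μ)/(ν+1).
ν = μ(1−μ)/Var − 1 = 0.242256/0.11973 − 1 = 1.0234.
a = 0.412·1.0234 = 0.42, b = 0.588·1.0234 = 0.60.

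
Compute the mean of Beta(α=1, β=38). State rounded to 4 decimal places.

The Beta mean is α/(α+β) = 1/(1+38) = 0.0256.

0.0256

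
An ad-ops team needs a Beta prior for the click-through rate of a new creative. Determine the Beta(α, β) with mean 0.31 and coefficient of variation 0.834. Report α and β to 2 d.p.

α = 0.68, β = 1.52

σ = CV·μ = 0.834×0.31 = 0.25854, so σ² = 0.066843.
s+1 = μ(1−μ)/σ² = 0.2139/0.066843 = 3.2000, so s = α+β = 2.2000.
α = μs = 0.68, β = (1−μ)s = 1.52.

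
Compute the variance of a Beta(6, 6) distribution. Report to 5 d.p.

μ = 6/12 = 0.500000; Var = μ(1−μ)/(α+β+1) = 0.2500000/13 = 0.01923.

0.01923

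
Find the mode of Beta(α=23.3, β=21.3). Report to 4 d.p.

0.5235

The density x^(α−1)(1−x)^(β−1) is maximised at (α−1)/(α+β−2) = 22.3/42.6 = 0.5235.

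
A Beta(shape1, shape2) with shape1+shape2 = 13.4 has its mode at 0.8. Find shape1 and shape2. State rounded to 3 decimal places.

shape1 = 10.120, shape2 = 3.280

Since the density peak of Beta(shape1,shape2) is at (shape1−1)/(shape1+shape2−2),
shape1 = 1 + 0.8(13.4−2) = 10.120 and shape2 = 13.4 − 10.120 = 3.280.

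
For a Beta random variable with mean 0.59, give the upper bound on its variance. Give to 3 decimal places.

Var = μ(1−μ)/(α+β+1), which approaches μ(1−μ) as α+β → 0.
So the supremum is μ(1−μ) = 0.59×0.41 = 0.242.

0.242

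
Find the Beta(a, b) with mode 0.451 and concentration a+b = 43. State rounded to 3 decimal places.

For a,b>1 the mode is (a−1)/(a+b−2), so a = mode·(κ−2)+1 = 0.451×41+1 = 19.491.
And b = (1−mode)·(κ−2)+1 = 0.549×41+1 = 23.509.

a = 19.491, b = 23.509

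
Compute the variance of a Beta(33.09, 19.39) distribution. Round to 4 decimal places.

0.0044

Var = αβ/[(α+β)²(α+β+1)] = (33.09×19.39)/(52.48²×53.48) = 641.6151/147291.963392 = 0.0044.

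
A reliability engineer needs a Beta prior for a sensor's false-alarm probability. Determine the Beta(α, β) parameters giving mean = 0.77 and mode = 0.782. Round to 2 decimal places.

α = 36.19, β = 10.81

Let s = α+β. Mean gives α = μs = 0.77s; mode gives (α−1)/(s−2) = 0.782.
Substituting: 0.77s − 1 = 0.782(s−2) = 0.782s − 1.564, so -0.012s = -0.564 and s = 47.0000.
Then α = 0.77×47.0000 = 36.19 and β = s−α = 10.81.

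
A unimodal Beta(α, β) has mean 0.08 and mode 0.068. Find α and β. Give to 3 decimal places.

With s = α+β: μ = α/s and mode = (α−1)/(s−2). Eliminating α = μs,
μs − 1 = m(s−2) ⇒ s(μ−m) = 1−2m ⇒ s = 0.864/0.012 = 72.0000.
So α = μs = 5.760, β = (1−μ)s = 66.240.

α = 5.760, β = 66.240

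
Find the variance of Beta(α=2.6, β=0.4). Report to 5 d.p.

0.02889

Var = αβ/[(α+β)²(α+β+1)] = (2.6×0.4)/(3.0²×4.0) = 1.04/36.000 = 0.02889.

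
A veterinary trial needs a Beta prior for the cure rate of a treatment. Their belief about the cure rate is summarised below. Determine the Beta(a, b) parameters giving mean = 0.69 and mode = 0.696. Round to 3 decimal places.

With s = a+b: μ = a/s and mode = (a−1)/(s−2). Eliminating a = μs,
μs − 1 = m(s−2) ⇒ s(μ−m) = 1−2m ⇒ s = -0.392/-0.006 = 65.3333.
So a = μs = 45.080, b = (1−μ)s = 20.253.

a = 45.080, b = 20.253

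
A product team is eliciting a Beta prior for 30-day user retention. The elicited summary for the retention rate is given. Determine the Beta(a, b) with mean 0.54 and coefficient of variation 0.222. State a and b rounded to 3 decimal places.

Var = (CV·μ)² = (0.222×0.54)² = 0.014371.
a+b = μ(1−μ)/Var − 1 = 0.2484/0.014371 − 1 = 16.2846.
Thus a = 0.54·16.2846 = 8.794 and b = 0.46·16.2846 = 7.491.

a = 8.794, b = 7.491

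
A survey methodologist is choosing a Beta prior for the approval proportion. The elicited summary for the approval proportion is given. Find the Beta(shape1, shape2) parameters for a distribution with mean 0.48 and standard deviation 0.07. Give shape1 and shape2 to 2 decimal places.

First σ² = 0.0049. Setting shape1 = μn, shape2 = (1−μ)n with n = shape1+shape2,
μ(1−μ)/(n+1) = 0.0049 ⇒ n+1 = 0.2496/0.0049 = 50.9388 ⇒ n = 49.9388.
Hence shape1 = 0.48×49.9388 = 23.97, shape2 = 0.52×49.9388 = 25.97.

shape1 = 23.97, shape2 = 25.97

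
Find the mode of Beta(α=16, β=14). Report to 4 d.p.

With α,β > 1, mode = (α−1)/(α+β−2) = 15/28 = 0.5357.

0.5357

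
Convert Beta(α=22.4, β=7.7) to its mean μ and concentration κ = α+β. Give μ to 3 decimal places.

κ = α+β = 22.4+7.7 = 30.1; μ = α/κ = 22.4/30.1 = 0.744.

μ = 0.744, κ = 30.1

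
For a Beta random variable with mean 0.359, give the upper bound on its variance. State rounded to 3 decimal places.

Var = μ(1−μ)/(α+β+1), which approaches μ(1−μ) as α+β → 0.
So the supremum is μ(1−μ) = 0.359×0.641 = 0.230.

0.230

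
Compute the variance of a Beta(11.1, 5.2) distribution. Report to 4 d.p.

μ = 11.1/16.3 = 0.680982; Var = μ(1−μ)/(α+β+1) = 0.2172457/17.3 = 0.0126.

0.0126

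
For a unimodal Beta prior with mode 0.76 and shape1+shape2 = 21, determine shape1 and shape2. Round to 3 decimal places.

For shape1,shape2>1 the mode is (shape1−1)/(shape1+shape2−2), so shape1 = mode·(κ−2)+1 = 0.76×19+1 = 15.440.
And shape2 = (1−mode)·(κ−2)+1 = 0.24×19+1 = 5.560.

shape1 = 15.440, shape2 = 5.560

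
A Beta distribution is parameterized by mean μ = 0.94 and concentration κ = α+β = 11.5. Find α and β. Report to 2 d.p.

α = 10.81, β = 0.69

Split κ in proportion μ : (1−μ): α = 0.94·11.5 = 10.81, β = 11.5 − 10.81 = 0.69.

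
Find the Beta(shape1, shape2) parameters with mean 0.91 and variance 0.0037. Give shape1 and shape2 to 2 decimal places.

shape1 = 19.23, shape2 = 1.90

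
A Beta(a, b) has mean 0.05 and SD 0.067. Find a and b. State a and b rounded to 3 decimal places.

a = 0.479, b = 9.102

σ² = 0.067² = 0.004489.
With s = a+b, Var = μ(1−μ)/(s+1), so s+1 = (0.05×0.95)/0.004489 = 10.5814 and s = 9.5814.
a = μs = 0.479, b = (1−μ)s = 9.102.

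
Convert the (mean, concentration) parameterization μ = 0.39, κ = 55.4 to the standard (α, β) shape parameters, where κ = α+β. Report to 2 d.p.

α = 21.61, β = 33.79

Split κ in proportion μ : (1−μ): α = 0.39·55.4 = 21.61, β = 55.4 − 21.61 = 33.79.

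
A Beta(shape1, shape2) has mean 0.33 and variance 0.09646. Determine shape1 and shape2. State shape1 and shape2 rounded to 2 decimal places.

shape1 = 0.43, shape2 = 0.87

Let s = shape1+shape2. The Beta variance is μ(1−μ)/(s+1).
So s+1 = μ(1−μ)/σ² = (0.33×0.67)/0.09646 = 0.2211/0.09646 = 2.2921, giving s = 1.2921.
Then shape1 = μs = 0.33×1.2921 = 0.43 and shape2 = (1−μ)s = 0.67×1.2921 = 0.87.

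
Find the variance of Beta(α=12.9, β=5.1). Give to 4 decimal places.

Var = αβ/[(α+β)²(α+β+1)] = (12.9×5.1)/(18.0²×19.0) = 65.79/6156.000 = 0.0107.

0.0107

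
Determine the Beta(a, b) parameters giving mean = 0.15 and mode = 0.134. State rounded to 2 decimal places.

a = 6.86, b = 38.89

With s = a+b: μ = a/s and mode = (a−1)/(s−2). Eliminating a = μs,
μs − 1 = m(s−2) ⇒ s(μ−m) = 1−2m ⇒ s = 0.732/0.016 = 45.7500.
So a = μs = 6.86, b = (1−μ)s = 38.89.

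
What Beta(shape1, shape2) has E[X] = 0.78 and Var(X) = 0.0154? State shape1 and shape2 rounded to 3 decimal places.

By moment matching, shape1+shape2 = μ(1−μ)/σ² − 1 = (0.78·0.22)/0.0154 − 1 = 11.1429 − 1 = 10.1429.
Since shape1/(shape1+shape2) = μ, shape1 = 0.78·10.1429 = 7.911 and shape2 = 0.22·10.1429 = 2.231.

shape1 = 7.911, shape2 = 2.231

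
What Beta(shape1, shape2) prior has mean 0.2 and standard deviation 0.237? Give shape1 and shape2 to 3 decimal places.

σ² = 0.237² = 0.056169.
With s = shape1+shape2, Var = μ(1−μ)/(s+1), so s+1 = (0.2×0.8)/0.056169 = 2.8485 and s = 1.8485.
shape1 = μs = 0.370, shape2 = (1−μ)s = 1.479.

shape1 = 0.370, shape2 = 1.479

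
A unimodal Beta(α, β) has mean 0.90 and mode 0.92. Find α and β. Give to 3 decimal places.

α = 37.800, β = 4.200

Let s = α+β. Mean gives α = μs = 0.90s; mode gives (α−1)/(s−2) = 0.92.
Substituting: 0.90s − 1 = 0.92(s−2) = 0.92s − 1.84, so -0.02s = -0.84 and s = 42.0000.
Then α = 0.90×42.0000 = 37.800 and β = s−α = 4.200.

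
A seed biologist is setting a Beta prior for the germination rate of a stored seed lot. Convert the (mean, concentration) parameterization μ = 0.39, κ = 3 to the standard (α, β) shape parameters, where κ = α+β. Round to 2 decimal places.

α = μκ = 0.39×3 = 1.17 and β = (1−μ)κ = 0.61×3 = 1.83.

α = 1.17, β = 1.83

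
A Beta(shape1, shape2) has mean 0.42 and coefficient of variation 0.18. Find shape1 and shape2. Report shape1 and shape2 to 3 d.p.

Var = (CV·μ)² = (0.18×0.42)² = 0.005715.
shape1+shape2 = μ(1−μ)/Var − 1 = 0.2436/0.005715 − 1 = 41.6220.
Thus shape1 = 0.42·41.6220 = 17.481 and shape2 = 0.58·41.6220 = 24.141.

shape1 = 17.481, shape2 = 24.141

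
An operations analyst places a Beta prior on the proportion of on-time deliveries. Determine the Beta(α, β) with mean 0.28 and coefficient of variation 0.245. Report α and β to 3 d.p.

α = 11.715, β = 30.124

Var = (CV·μ)² = (0.245×0.28)² = 0.004706.
α+β = μ(1−μ)/Var − 1 = 0.2016/0.004706 − 1 = 41.8393.
Thus α = 0.28·41.8393 = 11.715 and β = 0.72·41.8393 = 30.124.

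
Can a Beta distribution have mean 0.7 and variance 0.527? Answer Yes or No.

For any Beta, Var(X) < E[X]·(1−E[X]).
Here μ(1−μ) = 0.7×0.3 = 0.21, and 0.527 ≥ 0.21.

No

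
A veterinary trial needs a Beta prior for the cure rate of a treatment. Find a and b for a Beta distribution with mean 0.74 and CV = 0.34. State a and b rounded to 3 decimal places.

Var = (CV·μ)² = (0.34×0.74)² = 0.063303.
a+b = μ(1−μ)/Var − 1 = 0.1924/0.063303 − 1 = 2.0394.
Thus a = 0.74·2.0394 = 1.509 and b = 0.26·2.0394 = 0.530.

a = 1.509, b = 0.530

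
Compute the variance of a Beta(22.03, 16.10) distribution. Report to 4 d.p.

0.0062

α+β = 38.13 and αβ = 354.6830, so Var = αβ/[(α+β)²(α+β+1)] = 354.6830/56890.985697 = 0.0062.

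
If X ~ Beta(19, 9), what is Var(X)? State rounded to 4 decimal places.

Var = αβ/[(α+β)²(α+β+1)] = (19×9)/(28²×29) = 171/22736 = 0.0075.

0.0075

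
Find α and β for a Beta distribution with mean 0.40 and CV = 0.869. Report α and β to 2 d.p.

α = 0.39, β = 0.59

Var = (CV·μ)² = (0.869×0.40)² = 0.120826.
α+β = μ(1−μ)/Var − 1 = 0.2400/0.120826 − 1 = 0.9863.
Thus α = 0.40·0.9863 = 0.39 and β = 0.60·0.9863 = 0.59.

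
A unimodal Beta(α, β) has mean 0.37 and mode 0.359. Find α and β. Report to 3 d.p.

With s = α+β: μ = α/s and mode = (α−1)/(s−2). Eliminating α = μs,
μs − 1 = m(s−2) ⇒ s(μ−m) = 1−2m ⇒ s = 0.282/0.011 = 25.6364.
So α = μs = 9.485, β = (1−μ)s = 16.151.

α = 9.485, β = 16.151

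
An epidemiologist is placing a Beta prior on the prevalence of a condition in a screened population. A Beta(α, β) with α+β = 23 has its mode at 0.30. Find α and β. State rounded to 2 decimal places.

Since the density peak of Beta(α,β) is at (α−1)/(α+β−2),
α = 1 + 0.30(23−2) = 7.30 and β = 23 − 7.30 = 15.70.

α = 7.30, β = 15.70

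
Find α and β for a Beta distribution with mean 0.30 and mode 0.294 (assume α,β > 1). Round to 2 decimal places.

α = 20.60, β = 48.07

Let s = α+β. Mean gives α = μs = 0.30s; mode gives (α−1)/(s−2) = 0.294.
Substituting: 0.30s − 1 = 0.294(s−2) = 0.294s − 0.588, so 0.006s = 0.412 and s = 68.6667.
Then α = 0.30×68.6667 = 20.60 and β = s−α = 48.07.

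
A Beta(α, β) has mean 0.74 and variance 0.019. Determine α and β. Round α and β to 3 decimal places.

Write ν = α+β; then α = μν and Var = μ(1−μ)/(ν+1).
ν = μ(1−μ)/Var − 1 = 0.1924/0.019 − 1 = 9.1263.
α = 0.74·9.1263 = 6.753, β = 0.26·9.1263 = 2.373.

α = 6.753, β = 2.373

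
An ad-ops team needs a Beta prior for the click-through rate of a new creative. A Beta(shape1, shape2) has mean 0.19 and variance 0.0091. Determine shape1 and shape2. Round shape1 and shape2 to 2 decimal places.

Write ν = shape1+shape2; then shape1 = μν and Var = μ(1−μ)/(ν+1).
ν = μ(1−μ)/Var − 1 = 0.1539/0.0091 − 1 = 15.9121.
shape1 = 0.19·15.9121 = 3.02, shape2 = 0.81·15.9121 = 12.89.

shape1 = 3.02, shape2 = 12.89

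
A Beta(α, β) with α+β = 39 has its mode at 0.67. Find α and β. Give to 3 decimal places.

α = 25.790, β = 13.210

For α,β>1 the mode is (α−1)/(α+β−2), so α = mode·(κ−2)+1 = 0.67×37+1 = 25.790.
And β = (1−mode)·(κ−2)+1 = 0.33×37+1 = 13.210.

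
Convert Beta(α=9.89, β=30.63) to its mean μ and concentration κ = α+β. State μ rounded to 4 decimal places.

μ = 0.2441, κ = 40.52

κ = α+β = 9.89+30.63 = 40.52; μ = α/κ = 9.89/40.52 = 0.2441.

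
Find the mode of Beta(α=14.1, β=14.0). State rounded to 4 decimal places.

With α,β > 1, mode = (α−1)/(α+β−2) = 13.1/26.1 = 0.5019.

0.5019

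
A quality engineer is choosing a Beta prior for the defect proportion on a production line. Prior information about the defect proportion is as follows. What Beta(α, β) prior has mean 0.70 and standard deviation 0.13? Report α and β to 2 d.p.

α = 8.00, β = 3.43

Variance = 0.13² = 0.0169. The moment-matching identity α+β = μ(1−μ)/Var − 1 gives
α+β = 0.2100/0.0169 − 1 = 11.4260, so α = μ·11.4260 = 8.00 and β = (1−μ)·11.4260 = 3.43.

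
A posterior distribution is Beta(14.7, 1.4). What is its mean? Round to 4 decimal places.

0.9130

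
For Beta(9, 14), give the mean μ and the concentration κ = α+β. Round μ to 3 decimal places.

μ = 0.391, κ = 23

κ = α+β = 9+14 = 23; μ = α/κ = 9/23 = 0.391.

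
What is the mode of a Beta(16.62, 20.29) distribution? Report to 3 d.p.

With α,β > 1, mode = (α−1)/(α+β−2) = 15.62/34.91 = 0.447.

0.447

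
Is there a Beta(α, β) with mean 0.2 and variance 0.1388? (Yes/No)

Yes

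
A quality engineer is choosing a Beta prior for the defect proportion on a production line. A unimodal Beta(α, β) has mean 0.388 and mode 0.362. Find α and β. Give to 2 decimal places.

Let s = α+β. Mean gives α = μs = 0.388s; mode gives (α−1)/(s−2) = 0.362.
Substituting: 0.388s − 1 = 0.362(s−2) = 0.362s − 0.724, so 0.026s = 0.276 and s = 10.6154.
Then α = 0.388×10.6154 = 4.12 and β = s−α = 6.50.

α = 4.12, β = 6.50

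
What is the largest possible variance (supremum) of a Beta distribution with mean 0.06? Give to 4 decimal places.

Var = μ(1−μ)/(α+β+1), which approaches μ(1−μ) as α+β → 0.
So the supremum is μ(1−μ) = 0.06×0.94 = 0.0564.

0.0564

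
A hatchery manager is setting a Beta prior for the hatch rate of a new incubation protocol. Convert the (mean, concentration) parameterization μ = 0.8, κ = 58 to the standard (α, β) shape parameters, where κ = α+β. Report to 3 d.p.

α = 46.400, β = 11.600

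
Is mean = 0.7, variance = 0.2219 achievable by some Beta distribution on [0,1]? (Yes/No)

No

A Beta with mean μ has variance μ(1−μ)/(α+β+1) < μ(1−μ).
Here μ(1−μ) = 0.7×0.3 = 0.21, and 0.2219 ≥ 0.21.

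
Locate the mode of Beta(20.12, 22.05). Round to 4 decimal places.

0.4760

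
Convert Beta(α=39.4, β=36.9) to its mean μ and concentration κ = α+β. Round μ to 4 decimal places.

κ = α+β = 39.4+36.9 = 76.3; μ = α/κ = 39.4/76.3 = 0.5164.

μ = 0.5164, κ = 76.3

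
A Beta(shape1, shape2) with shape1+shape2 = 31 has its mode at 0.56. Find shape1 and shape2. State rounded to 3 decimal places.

shape1 = 17.240, shape2 = 13.760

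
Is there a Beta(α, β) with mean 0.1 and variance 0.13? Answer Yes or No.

A Beta with mean μ has variance μ(1−μ)/(α+β+1) < μ(1−μ).
Here μ(1−μ) = 0.1×0.9 = 0.09, and 0.13 ≥ 0.09.

No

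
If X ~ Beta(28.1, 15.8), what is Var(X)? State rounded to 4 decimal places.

0.0051

μ = 28.1/43.9 = 0.640091; Var = μ(1−μ)/(α+β+1) = 0.2303745/44.9 = 0.0051.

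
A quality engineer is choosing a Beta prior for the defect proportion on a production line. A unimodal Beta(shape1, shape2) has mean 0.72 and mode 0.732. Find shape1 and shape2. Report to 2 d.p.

shape1 = 27.84, shape2 = 10.83

Let s = shape1+shape2. Mean gives shape1 = μs = 0.72s; mode gives (shape1−1)/(s−2) = 0.732.
Substituting: 0.72s − 1 = 0.732(s−2) = 0.732s − 1.464, so -0.012s = -0.464 and s = 38.6667.
Then shape1 = 0.72×38.6667 = 27.84 and shape2 = s−shape1 = 10.83.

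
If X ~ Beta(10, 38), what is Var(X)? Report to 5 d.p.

0.00337

α+β = 48 and αβ = 380, so Var = αβ/[(α+β)²(α+β+1)] = 380/112896 = 0.00337.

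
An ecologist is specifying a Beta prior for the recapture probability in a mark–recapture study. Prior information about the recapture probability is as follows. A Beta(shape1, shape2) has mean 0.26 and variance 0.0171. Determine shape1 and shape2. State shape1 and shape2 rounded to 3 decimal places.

shape1 = 2.665, shape2 = 7.586

Write ν = shape1+shape2; then shape1 = μν and Var = μ(1−μ)/(ν+1).
ν = μ(1−μ)/Var − 1 = 0.1924/0.0171 − 1 = 10.2515.
shape1 = 0.26·10.2515 = 2.665, shape2 = 0.74·10.2515 = 7.586.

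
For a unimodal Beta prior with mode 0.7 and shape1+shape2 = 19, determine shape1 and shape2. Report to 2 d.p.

shape1 = 12.90, shape2 = 6.10

For shape1,shape2>1 the mode is (shape1−1)/(shape1+shape2−2), so shape1 = mode·(κ−2)+1 = 0.7×17+1 = 12.90.
And shape2 = (1−mode)·(κ−2)+1 = 0.3×17+1 = 6.10.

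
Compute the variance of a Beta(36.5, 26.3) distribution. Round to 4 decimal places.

μ = 36.5/62.8 = 0.581210; Var = μ(1−μ)/(α+β+1) = 0.2434049/63.8 = 0.0038.

0.0038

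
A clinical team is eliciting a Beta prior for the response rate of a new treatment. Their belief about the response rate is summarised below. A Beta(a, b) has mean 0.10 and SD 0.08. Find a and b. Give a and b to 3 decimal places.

a = 1.306, b = 11.756

First σ² = 0.0064. Setting a = μn, b = (1−μ)n with n = a+b,
μ(1−μ)/(n+1) = 0.0064 ⇒ n+1 = 0.0900/0.0064 = 14.0625 ⇒ n = 13.0625.
Hence a = 0.10×13.0625 = 1.306, b = 0.90×13.0625 = 11.756.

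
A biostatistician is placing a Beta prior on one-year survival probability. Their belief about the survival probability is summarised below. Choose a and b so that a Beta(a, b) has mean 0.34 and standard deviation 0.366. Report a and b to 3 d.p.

Variance = 0.366² = 0.133956. The moment-matching identity a+b = μ(1−μ)/Var − 1 gives
a+b = 0.2244/0.133956 − 1 = 0.6752, so a = μ·0.6752 = 0.230 and b = (1−μ)·0.6752 = 0.446.

a = 0.230, b = 0.446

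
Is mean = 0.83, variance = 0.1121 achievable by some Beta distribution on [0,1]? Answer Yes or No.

For any Beta, Var(X) < E[X]·(1−E[X]).
Here μ(1−μ) = 0.83×0.17 = 0.1411, and 0.1121 < 0.1411.

Yes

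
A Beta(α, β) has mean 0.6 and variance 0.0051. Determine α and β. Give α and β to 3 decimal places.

α = 27.635, β = 18.424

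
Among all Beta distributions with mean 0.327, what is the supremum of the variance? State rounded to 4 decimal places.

Var = μ(1−μ)/(α+β+1), which approaches μ(1−μ) as α+β → 0.
So the supremum is μ(1−μ) = 0.327×0.673 = 0.2201.

0.2201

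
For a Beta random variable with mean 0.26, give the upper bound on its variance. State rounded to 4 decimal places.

0.1924

Var = μ(1−μ)/(α+β+1), which approaches μ(1−μ) as α+β → 0.
So the supremum is μ(1−μ) = 0.26×0.74 = 0.1924.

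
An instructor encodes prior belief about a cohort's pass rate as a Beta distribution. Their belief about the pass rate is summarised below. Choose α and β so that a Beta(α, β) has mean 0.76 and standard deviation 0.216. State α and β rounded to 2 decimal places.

α = 2.21, β = 0.70

First σ² = 0.046656. Setting α = μn, β = (1−μ)n with n = α+β,
μ(1−μ)/(n+1) = 0.046656 ⇒ n+1 = 0.1824/0.046656 = 3.9095 ⇒ n = 2.9095.
Hence α = 0.76×2.9095 = 2.21, β = 0.24×2.9095 = 0.70.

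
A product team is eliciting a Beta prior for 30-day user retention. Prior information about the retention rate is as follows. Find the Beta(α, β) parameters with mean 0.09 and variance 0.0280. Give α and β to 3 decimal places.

Let s = α+β. The Beta variance is μ(1−μ)/(s+1).
So s+1 = μ(1−μ)/σ² = (0.09×0.91)/0.0280 = 0.0819/0.0280 = 2.9250, giving s = 1.9250.
Then α = μs = 0.09×1.9250 = 0.173 and β = (1−μ)s = 0.91×1.9250 = 1.752.

α = 0.173, β = 1.752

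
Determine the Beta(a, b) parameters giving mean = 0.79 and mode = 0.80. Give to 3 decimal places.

a = 47.400, b = 12.600

Let s = a+b. Mean gives a = μs = 0.79s; mode gives (a−1)/(s−2) = 0.80.
Substituting: 0.79s − 1 = 0.80(s−2) = 0.80s − 1.60, so -0.01s = -0.60 and s = 60.0000.
Then a = 0.79×60.0000 = 47.400 and b = s−a = 12.600.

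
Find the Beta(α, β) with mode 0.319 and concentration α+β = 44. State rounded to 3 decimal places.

Since the density peak of Beta(α,β) is at (α−1)/(α+β−2),
α = 1 + 0.319(44−2) = 14.398 and β = 44 − 14.398 = 29.602.

α = 14.398, β = 29.602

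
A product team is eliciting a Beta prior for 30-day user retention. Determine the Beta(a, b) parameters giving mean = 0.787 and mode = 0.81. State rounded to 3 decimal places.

a = 21.215, b = 5.742

With s = a+b: μ = a/s and mode = (a−1)/(s−2). Eliminating a = μs,
μs − 1 = m(s−2) ⇒ s(μ−m) = 1−2m ⇒ s = -0.62/-0.023 = 26.9565.
So a = μs = 21.215, b = (1−μ)s = 5.742.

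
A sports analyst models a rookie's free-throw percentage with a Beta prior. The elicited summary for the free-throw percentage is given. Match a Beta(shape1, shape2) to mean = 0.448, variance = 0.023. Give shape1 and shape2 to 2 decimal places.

shape1 = 4.37, shape2 = 5.38

Write ν = shape1+shape2; then shape1 = μν and Var = μ(1−μ)/(ν+1).
ν = μ(1−μ)/Var − 1 = 0.247296/0.023 − 1 = 9.7520.
shape1 = 0.448·9.7520 = 4.37, shape2 = 0.552·9.7520 = 5.38.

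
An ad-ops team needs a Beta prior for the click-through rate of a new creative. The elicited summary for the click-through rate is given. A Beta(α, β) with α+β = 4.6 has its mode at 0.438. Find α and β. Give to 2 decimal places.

Mode = (α−1)/(κ−2) with κ = α+β, so α−1 = 0.438·2.6 = 1.14.
α = 2.14; β = κ − α = 2.46.

α = 2.14, β = 2.46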